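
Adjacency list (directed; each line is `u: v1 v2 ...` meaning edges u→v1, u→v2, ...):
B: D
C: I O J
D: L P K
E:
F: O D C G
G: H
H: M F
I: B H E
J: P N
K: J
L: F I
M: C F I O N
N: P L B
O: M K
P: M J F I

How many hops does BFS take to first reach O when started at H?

Level 0: H
Level 1: F, M
Level 2: C, D, G, I, N, O
Level 3: B, E, J, K, L, P
O first appears at level 2.

2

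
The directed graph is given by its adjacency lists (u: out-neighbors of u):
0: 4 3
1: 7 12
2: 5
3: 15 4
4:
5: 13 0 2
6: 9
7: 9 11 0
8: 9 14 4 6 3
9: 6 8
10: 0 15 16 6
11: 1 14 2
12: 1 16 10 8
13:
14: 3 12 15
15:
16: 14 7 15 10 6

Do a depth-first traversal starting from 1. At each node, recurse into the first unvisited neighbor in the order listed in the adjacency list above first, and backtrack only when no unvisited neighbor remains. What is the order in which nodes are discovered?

Visit 1
1 → 7
7 → 9
9 → 6
9 → 8
8 → 14
14 → 3
3 → 15
3 → 4
14 → 12
12 → 16
16 → 10
10 → 0
7 → 11
11 → 2
2 → 5
5 → 13

1 -> 7 -> 9 -> 6 -> 8 -> 14 -> 3 -> 15 -> 4 -> 12 -> 16 -> 10 -> 0 -> 11 -> 2 -> 5 -> 13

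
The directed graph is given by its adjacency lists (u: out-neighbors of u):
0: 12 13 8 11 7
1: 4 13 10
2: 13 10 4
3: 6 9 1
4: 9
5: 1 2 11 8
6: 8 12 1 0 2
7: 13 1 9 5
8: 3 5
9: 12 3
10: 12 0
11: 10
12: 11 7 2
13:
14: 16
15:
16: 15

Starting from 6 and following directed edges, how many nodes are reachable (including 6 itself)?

14

BFS from 6 visits: 6, 8, 12, 1, 0, 2, 3, 5, 11, 7, 4, 13, 10, 9
Reachable nodes: 14 of 17 total.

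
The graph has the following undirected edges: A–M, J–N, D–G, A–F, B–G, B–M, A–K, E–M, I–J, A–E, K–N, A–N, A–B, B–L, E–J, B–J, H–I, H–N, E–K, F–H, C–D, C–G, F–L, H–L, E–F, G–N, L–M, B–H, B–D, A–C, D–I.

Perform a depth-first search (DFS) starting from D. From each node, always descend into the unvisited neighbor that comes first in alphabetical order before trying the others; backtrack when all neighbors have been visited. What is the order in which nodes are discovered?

D -> B -> A -> C -> G -> N -> H -> F -> E -> J -> I -> K -> M -> L

Visit D
D → B
B → A
A → C
C → G
G → N
N → H
H → F
F → E
E → J
J → I
E → K
E → M
M → L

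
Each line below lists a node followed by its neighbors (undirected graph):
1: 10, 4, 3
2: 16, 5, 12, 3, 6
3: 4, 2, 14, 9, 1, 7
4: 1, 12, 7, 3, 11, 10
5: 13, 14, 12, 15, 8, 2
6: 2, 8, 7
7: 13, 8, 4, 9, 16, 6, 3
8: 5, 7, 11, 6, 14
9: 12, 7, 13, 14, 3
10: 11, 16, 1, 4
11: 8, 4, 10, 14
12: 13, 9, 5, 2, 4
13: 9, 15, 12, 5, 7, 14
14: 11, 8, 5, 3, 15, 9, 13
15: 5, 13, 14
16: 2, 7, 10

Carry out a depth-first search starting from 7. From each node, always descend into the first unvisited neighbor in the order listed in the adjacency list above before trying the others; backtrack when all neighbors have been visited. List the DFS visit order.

7, 13, 9, 12, 5, 14, 11, 8, 6, 2, 16, 10, 1, 4, 3, 15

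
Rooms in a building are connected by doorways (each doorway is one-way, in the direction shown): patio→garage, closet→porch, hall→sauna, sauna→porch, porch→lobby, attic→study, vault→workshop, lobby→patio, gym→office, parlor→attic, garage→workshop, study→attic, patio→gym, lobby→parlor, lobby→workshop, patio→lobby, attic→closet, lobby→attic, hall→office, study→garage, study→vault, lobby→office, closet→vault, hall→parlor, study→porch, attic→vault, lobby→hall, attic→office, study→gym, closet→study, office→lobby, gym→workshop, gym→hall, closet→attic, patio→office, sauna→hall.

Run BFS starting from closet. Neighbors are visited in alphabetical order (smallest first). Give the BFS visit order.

closet, attic, porch, study, vault, office, lobby, garage, gym, workshop, hall, parlor, patio, sauna

Visit closet; enqueue attic, porch, study, vault → queue [attic, porch, study, vault]
Visit attic; enqueue office → queue [porch, study, vault, office]
Visit porch; enqueue lobby → queue [study, vault, office, lobby]
Visit study; enqueue garage, gym → queue [vault, office, lobby, garage, gym]
Visit vault; enqueue workshop → queue [office, lobby, garage, gym, workshop]
Visit office → queue [lobby, garage, gym, workshop]
Visit lobby; enqueue hall, parlor, patio → queue [garage, gym, workshop, hall, parlor, patio]
Visit garage → queue [gym, workshop, hall, parlor, patio]
Visit gym → queue [workshop, hall, parlor, patio]
Visit workshop → queue [hall, parlor, patio]
Visit hall; enqueue sauna → queue [parlor, patio, sauna]
Visit parlor → queue [patio, sauna]
Visit patio → queue [sauna]
Visit sauna → queue []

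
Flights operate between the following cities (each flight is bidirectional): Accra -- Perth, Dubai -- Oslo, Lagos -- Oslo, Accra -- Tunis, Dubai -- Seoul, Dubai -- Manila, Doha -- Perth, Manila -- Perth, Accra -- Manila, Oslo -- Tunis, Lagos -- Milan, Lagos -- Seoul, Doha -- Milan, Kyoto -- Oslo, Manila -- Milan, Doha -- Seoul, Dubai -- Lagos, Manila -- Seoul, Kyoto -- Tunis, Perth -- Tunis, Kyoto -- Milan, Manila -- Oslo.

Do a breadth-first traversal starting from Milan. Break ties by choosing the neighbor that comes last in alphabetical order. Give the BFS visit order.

Milan → Manila → Lagos → Kyoto → Doha → Seoul → Perth → Oslo → Dubai → Accra → Tunis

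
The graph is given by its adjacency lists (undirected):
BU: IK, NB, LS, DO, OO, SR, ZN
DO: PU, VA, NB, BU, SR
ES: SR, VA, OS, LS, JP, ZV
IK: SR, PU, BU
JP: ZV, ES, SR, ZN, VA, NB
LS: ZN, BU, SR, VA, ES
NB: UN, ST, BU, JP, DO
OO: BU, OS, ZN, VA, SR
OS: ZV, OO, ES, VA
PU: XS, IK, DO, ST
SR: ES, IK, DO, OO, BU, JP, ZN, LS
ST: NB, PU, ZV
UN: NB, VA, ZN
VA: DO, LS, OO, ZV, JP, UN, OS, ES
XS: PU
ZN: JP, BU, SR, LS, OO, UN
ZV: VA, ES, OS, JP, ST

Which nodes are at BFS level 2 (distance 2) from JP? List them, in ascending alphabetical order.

BU, DO, IK, LS, OO, OS, ST, UN

Level 0: JP
Level 1: ES, NB, SR, VA, ZN, ZV
Level 2: BU, DO, IK, LS, OO, OS, ST, UN
Level 3: PU
Level 4: XS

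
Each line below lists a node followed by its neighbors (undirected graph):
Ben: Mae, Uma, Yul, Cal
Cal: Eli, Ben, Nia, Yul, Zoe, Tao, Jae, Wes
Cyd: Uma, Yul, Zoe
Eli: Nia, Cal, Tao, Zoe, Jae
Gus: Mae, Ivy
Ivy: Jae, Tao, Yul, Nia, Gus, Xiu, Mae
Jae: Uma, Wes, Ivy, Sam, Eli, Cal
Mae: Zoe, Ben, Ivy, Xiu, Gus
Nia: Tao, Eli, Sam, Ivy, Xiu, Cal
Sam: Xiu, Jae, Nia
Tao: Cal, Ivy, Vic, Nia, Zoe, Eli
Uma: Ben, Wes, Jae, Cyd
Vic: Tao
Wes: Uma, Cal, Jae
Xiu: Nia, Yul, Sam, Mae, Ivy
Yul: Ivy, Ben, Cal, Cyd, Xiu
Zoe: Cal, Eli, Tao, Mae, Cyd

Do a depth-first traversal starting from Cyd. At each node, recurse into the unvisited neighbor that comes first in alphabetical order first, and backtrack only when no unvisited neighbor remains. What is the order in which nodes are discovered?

Cyd -> Uma -> Ben -> Cal -> Eli -> Jae -> Ivy -> Gus -> Mae -> Xiu -> Nia -> Sam -> Tao -> Vic -> Zoe -> Yul -> Wes

Visit Cyd
Cyd → Uma
Uma → Ben
Ben → Cal
Cal → Eli
Eli → Jae
Jae → Ivy
Ivy → Gus
Gus → Mae
Mae → Xiu
Xiu → Nia
Nia → Sam
Nia → Tao
Tao → Vic
Tao → Zoe
Xiu → Yul
Jae → Wes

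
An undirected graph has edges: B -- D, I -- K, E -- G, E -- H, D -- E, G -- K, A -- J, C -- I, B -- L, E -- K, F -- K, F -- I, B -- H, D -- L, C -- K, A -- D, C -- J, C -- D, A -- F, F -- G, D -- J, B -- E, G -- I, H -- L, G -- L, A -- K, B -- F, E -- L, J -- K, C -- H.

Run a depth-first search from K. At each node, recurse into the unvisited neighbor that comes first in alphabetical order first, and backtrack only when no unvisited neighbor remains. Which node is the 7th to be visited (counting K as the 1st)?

F

Visit K
K → A
A → D
D → B
B → E
E → G
G → F
F → I
I → C
C → H
H → L
C → J

Visit order: K, A, D, B, E, G, F, I, C, H, L, J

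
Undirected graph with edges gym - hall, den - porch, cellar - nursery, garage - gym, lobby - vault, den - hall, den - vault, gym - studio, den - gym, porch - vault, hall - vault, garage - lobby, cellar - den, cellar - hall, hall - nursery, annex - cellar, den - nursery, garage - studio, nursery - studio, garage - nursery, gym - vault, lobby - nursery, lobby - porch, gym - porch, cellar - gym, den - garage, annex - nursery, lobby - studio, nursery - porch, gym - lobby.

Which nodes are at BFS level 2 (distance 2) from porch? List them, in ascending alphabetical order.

annex, cellar, garage, hall, studio

Level 0: porch
Level 1: den, gym, lobby, nursery, vault
Level 2: annex, cellar, garage, hall, studio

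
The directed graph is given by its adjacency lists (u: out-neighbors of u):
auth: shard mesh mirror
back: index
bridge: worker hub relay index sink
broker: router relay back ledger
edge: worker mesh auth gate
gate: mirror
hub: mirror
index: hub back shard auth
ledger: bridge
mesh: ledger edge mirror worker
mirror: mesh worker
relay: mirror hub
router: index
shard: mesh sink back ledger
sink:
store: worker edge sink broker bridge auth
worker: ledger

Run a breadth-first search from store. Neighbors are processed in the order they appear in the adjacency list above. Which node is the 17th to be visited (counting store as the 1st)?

Visit store; enqueue worker, edge, sink, broker, bridge, auth → queue [worker, edge, sink, broker, bridge, auth]
Visit worker; enqueue ledger → queue [edge, sink, broker, bridge, auth, ledger]
Visit edge; enqueue mesh, gate → queue [sink, broker, bridge, auth, ledger, mesh, gate]
Visit sink → queue [broker, bridge, auth, ledger, mesh, gate]
Visit broker; enqueue router, relay, back → queue [bridge, auth, ledger, mesh, gate, router, relay, back]
Visit bridge; enqueue hub, index → queue [auth, ledger, mesh, gate, router, relay, back, hub, index]
Visit auth; enqueue shard, mirror → queue [ledger, mesh, gate, router, relay, back, hub, index, shard, mirror]
Visit ledger → queue [mesh, gate, router, relay, back, hub, index, shard, mirror]
Visit mesh → queue [gate, router, relay, back, hub, index, shard, mirror]
Visit gate → queue [router, relay, back, hub, index, shard, mirror]
Visit router → queue [relay, back, hub, index, shard, mirror]
Visit relay → queue [back, hub, index, shard, mirror]
Visit back → queue [hub, index, shard, mirror]
Visit hub → queue [index, shard, mirror]
Visit index → queue [shard, mirror]
Visit shard → queue [mirror]
Visit mirror → queue []

Visit order: store, worker, edge, sink, broker, bridge, auth, ledger, mesh, gate, router, relay, back, hub, index, shard, mirror

mirror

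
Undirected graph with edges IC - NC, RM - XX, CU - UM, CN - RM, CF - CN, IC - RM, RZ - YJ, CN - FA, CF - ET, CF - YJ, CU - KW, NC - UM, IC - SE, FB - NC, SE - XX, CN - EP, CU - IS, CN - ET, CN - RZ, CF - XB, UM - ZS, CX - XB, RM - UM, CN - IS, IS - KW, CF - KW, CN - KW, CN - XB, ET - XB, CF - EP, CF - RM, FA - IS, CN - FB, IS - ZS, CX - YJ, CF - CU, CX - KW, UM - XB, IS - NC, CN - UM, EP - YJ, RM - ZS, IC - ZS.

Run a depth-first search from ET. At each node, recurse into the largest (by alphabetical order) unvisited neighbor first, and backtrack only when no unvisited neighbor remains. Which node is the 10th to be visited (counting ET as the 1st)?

Visit ET
ET → XB
XB → UM
UM → ZS
ZS → RM
RM → XX
XX → SE
SE → IC
IC → NC
NC → IS
IS → KW
KW → CX
CX → YJ
YJ → RZ
RZ → CN
CN → FB
CN → FA
CN → EP
EP → CF
CF → CU

Visit order: ET, XB, UM, ZS, RM, XX, SE, IC, NC, IS, KW, CX, YJ, RZ, CN, FB, FA, EP, CF, CU

IS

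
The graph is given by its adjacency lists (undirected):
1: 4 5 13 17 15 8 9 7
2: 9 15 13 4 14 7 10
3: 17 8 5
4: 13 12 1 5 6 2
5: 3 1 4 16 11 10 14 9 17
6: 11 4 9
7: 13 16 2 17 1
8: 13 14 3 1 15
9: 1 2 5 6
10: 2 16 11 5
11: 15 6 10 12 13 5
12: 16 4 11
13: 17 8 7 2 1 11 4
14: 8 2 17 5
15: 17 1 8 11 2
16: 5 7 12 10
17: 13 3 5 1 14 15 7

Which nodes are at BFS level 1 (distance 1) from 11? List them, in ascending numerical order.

Level 0: 11
Level 1: 5, 6, 10, 12, 13, 15
Level 2: 1, 2, 3, 4, 7, 8, 9, 14, 16, 17

5, 6, 10, 12, 13, 15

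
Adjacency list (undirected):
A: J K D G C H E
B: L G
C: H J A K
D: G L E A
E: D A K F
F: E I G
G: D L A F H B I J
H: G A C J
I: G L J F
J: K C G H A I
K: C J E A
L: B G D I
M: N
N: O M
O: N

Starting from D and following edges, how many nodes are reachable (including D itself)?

12

BFS from D visits: D, A, E, G, L, C, H, J, K, F, B, I
Reachable nodes: 12 of 15 total.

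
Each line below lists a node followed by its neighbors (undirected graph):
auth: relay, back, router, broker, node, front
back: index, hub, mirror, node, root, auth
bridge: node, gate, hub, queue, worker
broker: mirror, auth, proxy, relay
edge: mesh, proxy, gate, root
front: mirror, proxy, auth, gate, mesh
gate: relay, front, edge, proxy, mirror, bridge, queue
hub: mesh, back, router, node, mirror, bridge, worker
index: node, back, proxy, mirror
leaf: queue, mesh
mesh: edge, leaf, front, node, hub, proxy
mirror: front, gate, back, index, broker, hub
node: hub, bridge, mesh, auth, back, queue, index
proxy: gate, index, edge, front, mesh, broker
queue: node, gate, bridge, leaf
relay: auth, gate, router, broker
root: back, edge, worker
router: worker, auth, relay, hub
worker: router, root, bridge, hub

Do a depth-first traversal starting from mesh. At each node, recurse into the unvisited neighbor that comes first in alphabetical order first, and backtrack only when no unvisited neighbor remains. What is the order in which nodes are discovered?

mesh, edge, gate, bridge, hub, back, auth, broker, mirror, front, proxy, index, node, queue, leaf, relay, router, worker, root

Visit mesh
mesh → edge
edge → gate
gate → bridge
bridge → hub
hub → back
back → auth
auth → broker
broker → mirror
mirror → front
front → proxy
proxy → index
index → node
node → queue
queue → leaf
broker → relay
relay → router
router → worker
worker → root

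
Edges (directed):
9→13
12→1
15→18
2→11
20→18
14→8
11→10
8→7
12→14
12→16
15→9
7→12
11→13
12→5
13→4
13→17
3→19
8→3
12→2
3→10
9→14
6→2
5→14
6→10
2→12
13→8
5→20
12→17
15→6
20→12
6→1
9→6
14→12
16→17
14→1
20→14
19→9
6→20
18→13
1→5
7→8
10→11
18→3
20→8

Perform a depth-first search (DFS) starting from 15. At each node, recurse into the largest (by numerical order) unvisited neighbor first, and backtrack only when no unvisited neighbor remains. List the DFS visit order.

Visit 15
15 → 18
18 → 13
13 → 17
13 → 8
8 → 7
7 → 12
12 → 16
12 → 14
14 → 1
1 → 5
5 → 20
12 → 2
2 → 11
11 → 10
8 → 3
3 → 19
19 → 9
9 → 6
13 → 4

15 -> 18 -> 13 -> 17 -> 8 -> 7 -> 12 -> 16 -> 14 -> 1 -> 5 -> 20 -> 2 -> 11 -> 10 -> 3 -> 19 -> 9 -> 6 -> 4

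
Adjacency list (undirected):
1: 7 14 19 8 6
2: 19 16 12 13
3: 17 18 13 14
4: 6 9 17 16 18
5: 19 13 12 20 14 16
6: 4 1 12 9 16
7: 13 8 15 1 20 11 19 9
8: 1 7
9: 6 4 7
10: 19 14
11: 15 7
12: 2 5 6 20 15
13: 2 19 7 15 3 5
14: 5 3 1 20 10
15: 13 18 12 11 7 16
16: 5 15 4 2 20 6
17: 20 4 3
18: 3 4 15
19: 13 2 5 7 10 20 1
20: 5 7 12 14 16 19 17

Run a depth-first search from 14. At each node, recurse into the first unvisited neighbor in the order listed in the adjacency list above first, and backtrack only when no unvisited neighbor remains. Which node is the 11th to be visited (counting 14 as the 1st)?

20

Visit 14
14 → 5
5 → 19
19 → 13
13 → 2
2 → 16
16 → 15
15 → 18
18 → 3
3 → 17
17 → 20
20 → 7
7 → 8
8 → 1
1 → 6
6 → 4
4 → 9
6 → 12
7 → 11
19 → 10

Visit order: 14, 5, 19, 13, 2, 16, 15, 18, 3, 17, 20, 7, 8, 1, 6, 4, 9, 12, 11, 10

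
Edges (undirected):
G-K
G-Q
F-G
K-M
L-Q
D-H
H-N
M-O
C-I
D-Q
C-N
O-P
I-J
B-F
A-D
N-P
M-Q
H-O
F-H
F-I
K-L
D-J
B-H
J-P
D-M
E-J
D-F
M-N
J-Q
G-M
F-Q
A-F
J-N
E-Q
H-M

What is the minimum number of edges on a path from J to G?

2

Level 0: J
Level 1: D, E, I, N, P, Q
Level 2: A, C, F, G, H, L, M, O
Level 3: B, K
G first appears at level 2.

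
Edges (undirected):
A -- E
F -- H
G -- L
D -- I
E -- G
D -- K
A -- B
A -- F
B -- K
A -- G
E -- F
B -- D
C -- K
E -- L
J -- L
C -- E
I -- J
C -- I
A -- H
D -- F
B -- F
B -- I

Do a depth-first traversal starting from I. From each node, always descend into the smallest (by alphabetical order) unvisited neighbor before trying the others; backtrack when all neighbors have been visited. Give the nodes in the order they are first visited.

Visit I
I → B
B → A
A → E
E → C
C → K
K → D
D → F
F → H
E → G
G → L
L → J

I, B, A, E, C, K, D, F, H, G, L, J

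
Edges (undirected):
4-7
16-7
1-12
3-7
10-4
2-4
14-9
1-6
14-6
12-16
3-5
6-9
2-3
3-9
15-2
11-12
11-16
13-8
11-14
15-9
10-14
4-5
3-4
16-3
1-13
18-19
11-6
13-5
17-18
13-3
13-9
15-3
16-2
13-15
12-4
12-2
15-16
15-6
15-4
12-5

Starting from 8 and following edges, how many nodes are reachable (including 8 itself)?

16

BFS from 8 visits: 8, 13, 15, 9, 5, 3, 1, 16, 6, 4, 2, 14, 12, 7, 11, 10
Reachable nodes: 16 of 19 total.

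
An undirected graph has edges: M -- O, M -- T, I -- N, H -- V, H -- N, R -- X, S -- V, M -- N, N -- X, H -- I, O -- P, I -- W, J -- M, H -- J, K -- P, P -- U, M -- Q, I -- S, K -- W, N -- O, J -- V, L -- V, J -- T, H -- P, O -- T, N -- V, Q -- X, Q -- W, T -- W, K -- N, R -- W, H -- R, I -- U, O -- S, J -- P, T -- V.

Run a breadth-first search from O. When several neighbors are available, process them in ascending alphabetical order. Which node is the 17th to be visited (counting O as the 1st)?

L

Visit O; enqueue M, N, P, S, T → queue [M, N, P, S, T]
Visit M; enqueue J, Q → queue [N, P, S, T, J, Q]
Visit N; enqueue H, I, K, V, X → queue [P, S, T, J, Q, H, I, K, V, X]
Visit P; enqueue U → queue [S, T, J, Q, H, I, K, V, X, U]
Visit S → queue [T, J, Q, H, I, K, V, X, U]
Visit T; enqueue W → queue [J, Q, H, I, K, V, X, U, W]
Visit J → queue [Q, H, I, K, V, X, U, W]
Visit Q → queue [H, I, K, V, X, U, W]
Visit H; enqueue R → queue [I, K, V, X, U, W, R]
Visit I → queue [K, V, X, U, W, R]
Visit K → queue [V, X, U, W, R]
Visit V; enqueue L → queue [X, U, W, R, L]
Visit X → queue [U, W, R, L]
Visit U → queue [W, R, L]
Visit W → queue [R, L]
Visit R → queue [L]
Visit L → queue []

Visit order: O, M, N, P, S, T, J, Q, H, I, K, V, X, U, W, R, L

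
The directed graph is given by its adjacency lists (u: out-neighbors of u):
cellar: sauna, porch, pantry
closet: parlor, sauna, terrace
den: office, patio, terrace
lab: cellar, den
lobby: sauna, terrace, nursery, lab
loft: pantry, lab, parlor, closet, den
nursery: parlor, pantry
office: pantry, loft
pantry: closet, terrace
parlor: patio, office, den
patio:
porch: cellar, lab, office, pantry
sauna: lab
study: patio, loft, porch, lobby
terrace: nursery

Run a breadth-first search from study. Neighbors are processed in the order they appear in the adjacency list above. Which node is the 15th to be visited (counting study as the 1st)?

Visit study; enqueue patio, loft, porch, lobby → queue [patio, loft, porch, lobby]
Visit patio → queue [loft, porch, lobby]
Visit loft; enqueue pantry, lab, parlor, closet, den → queue [porch, lobby, pantry, lab, parlor, closet, den]
Visit porch; enqueue cellar, office → queue [lobby, pantry, lab, parlor, closet, den, cellar, office]
Visit lobby; enqueue sauna, terrace, nursery → queue [pantry, lab, parlor, closet, den, cellar, office, sauna, terrace, nursery]
Visit pantry → queue [lab, parlor, closet, den, cellar, office, sauna, terrace, nursery]
Visit lab → queue [parlor, closet, den, cellar, office, sauna, terrace, nursery]
Visit parlor → queue [closet, den, cellar, office, sauna, terrace, nursery]
Visit closet → queue [den, cellar, office, sauna, terrace, nursery]
Visit den → queue [cellar, office, sauna, terrace, nursery]
Visit cellar → queue [office, sauna, terrace, nursery]
Visit office → queue [sauna, terrace, nursery]
Visit sauna → queue [terrace, nursery]
Visit terrace → queue [nursery]
Visit nursery → queue []

Visit order: study, patio, loft, porch, lobby, pantry, lab, parlor, closet, den, cellar, office, sauna, terrace, nursery

nursery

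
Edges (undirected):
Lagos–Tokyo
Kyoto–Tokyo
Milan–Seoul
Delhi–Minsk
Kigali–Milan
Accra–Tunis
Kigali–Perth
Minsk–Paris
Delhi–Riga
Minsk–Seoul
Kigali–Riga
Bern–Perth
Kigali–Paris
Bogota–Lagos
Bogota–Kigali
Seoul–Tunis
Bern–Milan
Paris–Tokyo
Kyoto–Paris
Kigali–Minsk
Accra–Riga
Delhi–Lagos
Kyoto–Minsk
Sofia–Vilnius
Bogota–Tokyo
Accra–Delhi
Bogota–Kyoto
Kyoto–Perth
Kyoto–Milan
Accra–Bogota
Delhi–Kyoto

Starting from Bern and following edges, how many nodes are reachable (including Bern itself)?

15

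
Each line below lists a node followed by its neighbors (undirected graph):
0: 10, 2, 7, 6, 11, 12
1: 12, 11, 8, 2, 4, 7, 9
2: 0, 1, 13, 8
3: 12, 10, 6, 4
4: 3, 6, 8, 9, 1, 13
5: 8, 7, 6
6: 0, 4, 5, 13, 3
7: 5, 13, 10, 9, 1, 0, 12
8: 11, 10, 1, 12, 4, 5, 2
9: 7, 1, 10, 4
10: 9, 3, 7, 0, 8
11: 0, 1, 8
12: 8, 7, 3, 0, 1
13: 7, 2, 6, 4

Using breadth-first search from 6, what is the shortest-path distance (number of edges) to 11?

2

Level 0: 6
Level 1: 0, 3, 4, 5, 13
Level 2: 1, 2, 7, 8, 9, 10, 11, 12
11 first appears at level 2.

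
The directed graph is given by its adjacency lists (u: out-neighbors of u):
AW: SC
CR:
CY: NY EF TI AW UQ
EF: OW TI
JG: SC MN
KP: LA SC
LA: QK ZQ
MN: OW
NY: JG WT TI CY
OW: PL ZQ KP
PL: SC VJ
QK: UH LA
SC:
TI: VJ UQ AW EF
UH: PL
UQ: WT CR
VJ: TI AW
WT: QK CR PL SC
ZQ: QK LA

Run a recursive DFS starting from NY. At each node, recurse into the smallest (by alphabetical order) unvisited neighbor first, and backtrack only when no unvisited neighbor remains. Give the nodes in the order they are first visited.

NY, CY, AW, SC, EF, OW, KP, LA, QK, UH, PL, VJ, TI, UQ, CR, WT, ZQ, JG, MN

Visit NY
NY → CY
CY → AW
AW → SC
CY → EF
EF → OW
OW → KP
KP → LA
LA → QK
QK → UH
UH → PL
PL → VJ
VJ → TI
TI → UQ
UQ → CR
UQ → WT
LA → ZQ
NY → JG
JG → MN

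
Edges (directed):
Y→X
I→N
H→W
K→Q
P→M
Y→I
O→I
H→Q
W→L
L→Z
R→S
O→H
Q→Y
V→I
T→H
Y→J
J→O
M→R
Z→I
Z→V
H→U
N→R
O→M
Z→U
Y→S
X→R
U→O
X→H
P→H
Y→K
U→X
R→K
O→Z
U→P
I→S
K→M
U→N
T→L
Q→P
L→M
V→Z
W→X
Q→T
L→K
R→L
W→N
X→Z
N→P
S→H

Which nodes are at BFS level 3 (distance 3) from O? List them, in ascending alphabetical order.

K, L, P, T, X, Y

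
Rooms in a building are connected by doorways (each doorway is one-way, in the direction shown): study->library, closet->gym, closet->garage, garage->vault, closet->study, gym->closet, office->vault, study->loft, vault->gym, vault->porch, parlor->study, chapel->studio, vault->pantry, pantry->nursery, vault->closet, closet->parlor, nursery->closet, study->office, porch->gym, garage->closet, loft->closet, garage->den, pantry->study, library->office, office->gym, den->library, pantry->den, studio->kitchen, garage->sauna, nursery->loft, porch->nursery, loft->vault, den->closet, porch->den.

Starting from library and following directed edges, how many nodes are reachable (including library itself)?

BFS from library visits: library, office, vault, gym, porch, pantry, closet, nursery, den, study, parlor, garage, loft, sauna
Reachable nodes: 14 of 17 total.

14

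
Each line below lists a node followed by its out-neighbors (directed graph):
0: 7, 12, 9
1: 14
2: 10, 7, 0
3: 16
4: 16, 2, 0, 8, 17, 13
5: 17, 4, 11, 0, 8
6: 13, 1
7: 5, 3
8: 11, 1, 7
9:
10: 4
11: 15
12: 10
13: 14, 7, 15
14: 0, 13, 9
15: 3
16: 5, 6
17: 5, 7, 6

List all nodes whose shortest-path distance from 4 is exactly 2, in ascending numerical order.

Level 0: 4
Level 1: 0, 2, 8, 13, 16, 17
Level 2: 1, 5, 6, 7, 9, 10, 11, 12, 14, 15
Level 3: 3

1, 5, 6, 7, 9, 10, 11, 12, 14, 15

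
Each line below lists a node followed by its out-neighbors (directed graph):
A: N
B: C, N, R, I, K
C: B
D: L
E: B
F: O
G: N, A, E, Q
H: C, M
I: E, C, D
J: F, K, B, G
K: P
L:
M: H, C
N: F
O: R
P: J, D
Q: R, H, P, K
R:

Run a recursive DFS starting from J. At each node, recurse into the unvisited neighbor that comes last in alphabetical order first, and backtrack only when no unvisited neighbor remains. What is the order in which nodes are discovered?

J → K → P → D → L → G → Q → R → H → M → C → B → N → F → O → I → E → A

Visit J
J → K
K → P
P → D
D → L
J → G
G → Q
Q → R
Q → H
H → M
M → C
C → B
B → N
N → F
F → O
B → I
I → E
G → A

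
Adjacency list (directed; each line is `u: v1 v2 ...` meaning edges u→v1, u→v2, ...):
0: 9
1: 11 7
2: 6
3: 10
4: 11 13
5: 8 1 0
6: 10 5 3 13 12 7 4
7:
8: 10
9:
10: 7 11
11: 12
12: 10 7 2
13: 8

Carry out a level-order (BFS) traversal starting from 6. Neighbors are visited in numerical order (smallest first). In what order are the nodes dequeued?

Visit 6; enqueue 3, 4, 5, 7, 10, 12, 13 → queue [3, 4, 5, 7, 10, 12, 13]
Visit 3 → queue [4, 5, 7, 10, 12, 13]
Visit 4; enqueue 11 → queue [5, 7, 10, 12, 13, 11]
Visit 5; enqueue 0, 1, 8 → queue [7, 10, 12, 13, 11, 0, 1, 8]
Visit 7 → queue [10, 12, 13, 11, 0, 1, 8]
Visit 10 → queue [12, 13, 11, 0, 1, 8]
Visit 12; enqueue 2 → queue [13, 11, 0, 1, 8, 2]
Visit 13 → queue [11, 0, 1, 8, 2]
Visit 11 → queue [0, 1, 8, 2]
Visit 0; enqueue 9 → queue [1, 8, 2, 9]
Visit 1 → queue [8, 2, 9]
Visit 8 → queue [2, 9]
Visit 2 → queue [9]
Visit 9 → queue []

6 → 3 → 4 → 5 → 7 → 10 → 12 → 13 → 11 → 0 → 1 → 8 → 2 → 9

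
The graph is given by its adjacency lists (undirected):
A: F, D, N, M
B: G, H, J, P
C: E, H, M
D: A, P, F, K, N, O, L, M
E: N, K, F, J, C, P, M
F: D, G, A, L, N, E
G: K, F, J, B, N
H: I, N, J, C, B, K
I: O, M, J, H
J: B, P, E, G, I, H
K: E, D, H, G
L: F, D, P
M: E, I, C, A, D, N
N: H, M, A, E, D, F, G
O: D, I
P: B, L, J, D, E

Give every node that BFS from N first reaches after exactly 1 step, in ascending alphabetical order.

A, D, E, F, G, H, M

Level 0: N
Level 1: A, D, E, F, G, H, M
Level 2: B, C, I, J, K, L, O, P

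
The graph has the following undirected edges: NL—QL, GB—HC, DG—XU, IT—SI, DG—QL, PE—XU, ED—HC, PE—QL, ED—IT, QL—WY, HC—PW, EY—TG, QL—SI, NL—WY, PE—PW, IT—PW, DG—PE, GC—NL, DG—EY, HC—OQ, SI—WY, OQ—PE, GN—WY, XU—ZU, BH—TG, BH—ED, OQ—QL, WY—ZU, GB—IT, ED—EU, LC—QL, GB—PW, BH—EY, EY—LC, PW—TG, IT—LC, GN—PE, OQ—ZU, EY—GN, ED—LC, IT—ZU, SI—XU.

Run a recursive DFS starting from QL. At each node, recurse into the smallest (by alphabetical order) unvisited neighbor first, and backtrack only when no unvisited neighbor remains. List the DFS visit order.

QL, DG, EY, BH, ED, EU, HC, GB, IT, LC, PW, PE, GN, WY, NL, GC, SI, XU, ZU, OQ, TG

Visit QL
QL → DG
DG → EY
EY → BH
BH → ED
ED → EU
ED → HC
HC → GB
GB → IT
IT → LC
IT → PW
PW → PE
PE → GN
GN → WY
WY → NL
NL → GC
WY → SI
SI → XU
XU → ZU
ZU → OQ
PW → TG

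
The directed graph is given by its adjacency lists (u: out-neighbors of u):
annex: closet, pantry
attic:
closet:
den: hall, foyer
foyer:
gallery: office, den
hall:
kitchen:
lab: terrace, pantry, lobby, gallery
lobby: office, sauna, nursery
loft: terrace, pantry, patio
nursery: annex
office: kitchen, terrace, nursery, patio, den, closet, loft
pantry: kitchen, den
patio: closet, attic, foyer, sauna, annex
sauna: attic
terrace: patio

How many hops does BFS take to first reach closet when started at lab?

3

Level 0: lab
Level 1: gallery, lobby, pantry, terrace
Level 2: den, kitchen, nursery, office, patio, sauna
Level 3: annex, attic, closet, foyer, hall, loft
closet first appears at level 3.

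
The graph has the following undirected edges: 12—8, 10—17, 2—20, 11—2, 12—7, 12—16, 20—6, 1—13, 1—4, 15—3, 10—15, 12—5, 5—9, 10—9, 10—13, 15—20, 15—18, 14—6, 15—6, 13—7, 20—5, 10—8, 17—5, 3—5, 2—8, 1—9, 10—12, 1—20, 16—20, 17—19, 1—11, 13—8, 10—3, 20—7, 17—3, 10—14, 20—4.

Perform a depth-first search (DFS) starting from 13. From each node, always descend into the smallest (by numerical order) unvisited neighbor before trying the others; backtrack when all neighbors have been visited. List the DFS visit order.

13 1 4 20 2 8 10 3 5 9 12 7 16 17 19 15 6 14 18 11

Visit 13
13 → 1
1 → 4
4 → 20
20 → 2
2 → 8
8 → 10
10 → 3
3 → 5
5 → 9
5 → 12
12 → 7
12 → 16
5 → 17
17 → 19
3 → 15
15 → 6
6 → 14
15 → 18
2 → 11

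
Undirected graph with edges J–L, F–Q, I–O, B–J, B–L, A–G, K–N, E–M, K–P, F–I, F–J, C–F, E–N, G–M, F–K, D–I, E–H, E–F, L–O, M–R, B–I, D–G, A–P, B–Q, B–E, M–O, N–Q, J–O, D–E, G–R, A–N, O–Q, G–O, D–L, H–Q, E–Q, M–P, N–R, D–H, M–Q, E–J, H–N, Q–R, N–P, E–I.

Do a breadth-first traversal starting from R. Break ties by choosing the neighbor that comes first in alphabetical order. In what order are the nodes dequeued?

R, G, M, N, Q, A, D, O, E, P, H, K, B, F, I, L, J, C

Visit R; enqueue G, M, N, Q → queue [G, M, N, Q]
Visit G; enqueue A, D, O → queue [M, N, Q, A, D, O]
Visit M; enqueue E, P → queue [N, Q, A, D, O, E, P]
Visit N; enqueue H, K → queue [Q, A, D, O, E, P, H, K]
Visit Q; enqueue B, F → queue [A, D, O, E, P, H, K, B, F]
Visit A → queue [D, O, E, P, H, K, B, F]
Visit D; enqueue I, L → queue [O, E, P, H, K, B, F, I, L]
Visit O; enqueue J → queue [E, P, H, K, B, F, I, L, J]
Visit E → queue [P, H, K, B, F, I, L, J]
Visit P → queue [H, K, B, F, I, L, J]
Visit H → queue [K, B, F, I, L, J]
Visit K → queue [B, F, I, L, J]
Visit B → queue [F, I, L, J]
Visit F; enqueue C → queue [I, L, J, C]
Visit I → queue [L, J, C]
Visit L → queue [J, C]
Visit J → queue [C]
Visit C → queue []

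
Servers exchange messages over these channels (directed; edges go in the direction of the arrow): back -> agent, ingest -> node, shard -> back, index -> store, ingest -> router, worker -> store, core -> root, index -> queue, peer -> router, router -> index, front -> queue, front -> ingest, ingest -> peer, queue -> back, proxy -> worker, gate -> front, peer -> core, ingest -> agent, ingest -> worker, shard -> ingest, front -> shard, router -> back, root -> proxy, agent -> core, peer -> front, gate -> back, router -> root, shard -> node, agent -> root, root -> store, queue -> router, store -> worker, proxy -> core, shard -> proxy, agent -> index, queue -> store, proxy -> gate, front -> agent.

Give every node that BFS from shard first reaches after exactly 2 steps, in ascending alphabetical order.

agent, core, gate, peer, router, worker

Level 0: shard
Level 1: back, ingest, node, proxy
Level 2: agent, core, gate, peer, router, worker
Level 3: front, index, root, store
Level 4: queue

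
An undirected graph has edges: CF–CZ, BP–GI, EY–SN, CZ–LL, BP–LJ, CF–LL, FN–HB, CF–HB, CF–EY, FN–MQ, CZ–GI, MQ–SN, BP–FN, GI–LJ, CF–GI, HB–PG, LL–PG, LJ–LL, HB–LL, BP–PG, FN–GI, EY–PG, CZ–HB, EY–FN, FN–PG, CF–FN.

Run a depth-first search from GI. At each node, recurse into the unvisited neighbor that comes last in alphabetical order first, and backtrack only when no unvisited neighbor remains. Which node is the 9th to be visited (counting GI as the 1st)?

EY

Visit GI
GI → LJ
LJ → LL
LL → PG
PG → HB
HB → FN
FN → MQ
MQ → SN
SN → EY
EY → CF
CF → CZ
FN → BP

Visit order: GI, LJ, LL, PG, HB, FN, MQ, SN, EY, CF, CZ, BP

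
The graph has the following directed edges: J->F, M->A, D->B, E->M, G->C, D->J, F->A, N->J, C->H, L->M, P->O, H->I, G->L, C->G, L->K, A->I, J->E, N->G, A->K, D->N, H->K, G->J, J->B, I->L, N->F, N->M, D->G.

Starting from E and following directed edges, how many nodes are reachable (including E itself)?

BFS from E visits: E, M, A, K, I, L
Reachable nodes: 6 of 16 total.

6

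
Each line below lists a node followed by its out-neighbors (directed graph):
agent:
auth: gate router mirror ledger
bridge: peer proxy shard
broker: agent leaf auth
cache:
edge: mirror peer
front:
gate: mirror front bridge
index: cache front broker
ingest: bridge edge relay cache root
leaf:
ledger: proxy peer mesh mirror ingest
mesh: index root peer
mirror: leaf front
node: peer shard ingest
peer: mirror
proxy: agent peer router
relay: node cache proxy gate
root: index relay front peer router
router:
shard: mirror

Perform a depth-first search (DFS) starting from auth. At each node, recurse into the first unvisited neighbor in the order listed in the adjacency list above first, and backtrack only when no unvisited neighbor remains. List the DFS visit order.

auth, gate, mirror, leaf, front, bridge, peer, proxy, agent, router, shard, ledger, mesh, index, cache, broker, root, relay, node, ingest, edge

Visit auth
auth → gate
gate → mirror
mirror → leaf
mirror → front
gate → bridge
bridge → peer
bridge → proxy
proxy → agent
proxy → router
bridge → shard
auth → ledger
ledger → mesh
mesh → index
index → cache
index → broker
mesh → root
root → relay
relay → node
node → ingest
ingest → edge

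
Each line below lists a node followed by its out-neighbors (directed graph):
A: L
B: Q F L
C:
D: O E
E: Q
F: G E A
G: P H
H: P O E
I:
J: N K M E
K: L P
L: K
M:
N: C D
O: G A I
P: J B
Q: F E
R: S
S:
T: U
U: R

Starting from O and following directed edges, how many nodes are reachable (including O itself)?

BFS from O visits: O, A, G, I, L, H, P, K, E, B, J, Q, F, M, N, C, D
Reachable nodes: 17 of 21 total.

17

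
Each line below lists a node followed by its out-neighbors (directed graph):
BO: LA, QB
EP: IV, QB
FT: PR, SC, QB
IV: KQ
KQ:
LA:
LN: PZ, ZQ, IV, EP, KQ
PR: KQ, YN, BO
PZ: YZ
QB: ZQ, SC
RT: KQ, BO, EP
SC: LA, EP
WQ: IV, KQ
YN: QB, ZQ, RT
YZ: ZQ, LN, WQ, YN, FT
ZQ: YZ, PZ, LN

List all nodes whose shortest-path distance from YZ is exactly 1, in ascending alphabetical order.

FT, LN, WQ, YN, ZQ

Level 0: YZ
Level 1: FT, LN, WQ, YN, ZQ
Level 2: EP, IV, KQ, PR, PZ, QB, RT, SC
Level 3: BO, LA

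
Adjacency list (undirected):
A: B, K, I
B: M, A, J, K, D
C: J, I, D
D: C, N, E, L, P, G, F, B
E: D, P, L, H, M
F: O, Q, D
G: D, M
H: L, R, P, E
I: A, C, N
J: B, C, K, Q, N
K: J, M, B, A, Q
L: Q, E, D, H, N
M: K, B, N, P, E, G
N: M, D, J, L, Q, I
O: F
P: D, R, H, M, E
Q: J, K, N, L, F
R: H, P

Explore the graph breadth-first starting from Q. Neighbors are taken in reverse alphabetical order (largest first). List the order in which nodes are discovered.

Q, N, L, K, J, F, M, I, D, H, E, B, A, C, O, P, G, R

Visit Q; enqueue N, L, K, J, F → queue [N, L, K, J, F]
Visit N; enqueue M, I, D → queue [L, K, J, F, M, I, D]
Visit L; enqueue H, E → queue [K, J, F, M, I, D, H, E]
Visit K; enqueue B, A → queue [J, F, M, I, D, H, E, B, A]
Visit J; enqueue C → queue [F, M, I, D, H, E, B, A, C]
Visit F; enqueue O → queue [M, I, D, H, E, B, A, C, O]
Visit M; enqueue P, G → queue [I, D, H, E, B, A, C, O, P, G]
Visit I → queue [D, H, E, B, A, C, O, P, G]
Visit D → queue [H, E, B, A, C, O, P, G]
Visit H; enqueue R → queue [E, B, A, C, O, P, G, R]
Visit E → queue [B, A, C, O, P, G, R]
Visit B → queue [A, C, O, P, G, R]
Visit A → queue [C, O, P, G, R]
Visit C → queue [O, P, G, R]
Visit O → queue [P, G, R]
Visit P → queue [G, R]
Visit G → queue [R]
Visit R → queue []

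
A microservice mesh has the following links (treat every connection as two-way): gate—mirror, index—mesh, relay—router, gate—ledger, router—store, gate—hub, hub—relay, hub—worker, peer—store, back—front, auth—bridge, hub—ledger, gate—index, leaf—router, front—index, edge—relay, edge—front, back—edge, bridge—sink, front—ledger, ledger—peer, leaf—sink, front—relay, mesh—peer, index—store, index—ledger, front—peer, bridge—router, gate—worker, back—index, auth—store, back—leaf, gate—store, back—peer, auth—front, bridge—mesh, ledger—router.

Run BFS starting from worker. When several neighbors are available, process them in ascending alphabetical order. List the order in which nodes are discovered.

worker gate hub index ledger mirror store relay back front mesh peer router auth edge leaf bridge sink

Visit worker; enqueue gate, hub → queue [gate, hub]
Visit gate; enqueue index, ledger, mirror, store → queue [hub, index, ledger, mirror, store]
Visit hub; enqueue relay → queue [index, ledger, mirror, store, relay]
Visit index; enqueue back, front, mesh → queue [ledger, mirror, store, relay, back, front, mesh]
Visit ledger; enqueue peer, router → queue [mirror, store, relay, back, front, mesh, peer, router]
Visit mirror → queue [store, relay, back, front, mesh, peer, router]
Visit store; enqueue auth → queue [relay, back, front, mesh, peer, router, auth]
Visit relay; enqueue edge → queue [back, front, mesh, peer, router, auth, edge]
Visit back; enqueue leaf → queue [front, mesh, peer, router, auth, edge, leaf]
Visit front → queue [mesh, peer, router, auth, edge, leaf]
Visit mesh; enqueue bridge → queue [peer, router, auth, edge, leaf, bridge]
Visit peer → queue [router, auth, edge, leaf, bridge]
Visit router → queue [auth, edge, leaf, bridge]
Visit auth → queue [edge, leaf, bridge]
Visit edge → queue [leaf, bridge]
Visit leaf; enqueue sink → queue [bridge, sink]
Visit bridge → queue [sink]
Visit sink → queue []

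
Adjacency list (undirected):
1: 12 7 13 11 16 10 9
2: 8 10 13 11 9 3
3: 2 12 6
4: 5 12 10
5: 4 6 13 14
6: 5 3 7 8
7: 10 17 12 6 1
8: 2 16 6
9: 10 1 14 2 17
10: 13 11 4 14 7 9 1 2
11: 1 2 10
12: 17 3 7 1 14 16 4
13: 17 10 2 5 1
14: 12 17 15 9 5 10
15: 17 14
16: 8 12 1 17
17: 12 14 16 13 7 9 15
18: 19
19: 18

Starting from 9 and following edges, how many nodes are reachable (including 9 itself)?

BFS from 9 visits: 9, 17, 14, 10, 2, 1, 16, 15, 13, 12, 7, 5, 11, 4, 8, 3, 6
Reachable nodes: 17 of 19 total.

17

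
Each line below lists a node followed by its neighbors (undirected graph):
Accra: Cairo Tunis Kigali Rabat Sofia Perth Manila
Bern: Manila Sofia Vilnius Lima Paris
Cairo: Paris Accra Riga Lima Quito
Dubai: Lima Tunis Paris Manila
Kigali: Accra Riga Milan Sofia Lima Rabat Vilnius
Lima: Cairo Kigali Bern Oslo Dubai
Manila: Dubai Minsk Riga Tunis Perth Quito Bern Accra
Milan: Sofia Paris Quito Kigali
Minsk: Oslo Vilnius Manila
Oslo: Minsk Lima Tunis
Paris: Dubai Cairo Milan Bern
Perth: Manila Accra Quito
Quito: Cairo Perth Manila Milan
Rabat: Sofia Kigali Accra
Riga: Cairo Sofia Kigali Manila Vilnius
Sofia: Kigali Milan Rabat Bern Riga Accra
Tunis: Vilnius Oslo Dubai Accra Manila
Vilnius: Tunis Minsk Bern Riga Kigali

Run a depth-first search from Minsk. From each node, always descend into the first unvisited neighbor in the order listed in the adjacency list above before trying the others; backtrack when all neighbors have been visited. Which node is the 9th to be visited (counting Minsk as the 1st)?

Visit Minsk
Minsk → Oslo
Oslo → Lima
Lima → Cairo
Cairo → Paris
Paris → Dubai
Dubai → Tunis
Tunis → Vilnius
Vilnius → Bern
Bern → Manila
Manila → Riga
Riga → Sofia
Sofia → Kigali
Kigali → Accra
Accra → Rabat
Accra → Perth
Perth → Quito
Quito → Milan

Visit order: Minsk, Oslo, Lima, Cairo, Paris, Dubai, Tunis, Vilnius, Bern, Manila, Riga, Sofia, Kigali, Accra, Rabat, Perth, Quito, Milan

Bern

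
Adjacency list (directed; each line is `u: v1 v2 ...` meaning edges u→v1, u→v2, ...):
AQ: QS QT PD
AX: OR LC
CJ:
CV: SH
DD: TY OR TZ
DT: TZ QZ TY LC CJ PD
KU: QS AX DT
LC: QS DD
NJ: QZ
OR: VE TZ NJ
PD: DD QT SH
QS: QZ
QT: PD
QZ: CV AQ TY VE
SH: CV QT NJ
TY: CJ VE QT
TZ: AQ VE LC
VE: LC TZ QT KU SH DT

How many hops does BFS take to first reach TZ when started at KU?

2

Level 0: KU
Level 1: AX, DT, QS
Level 2: CJ, LC, OR, PD, QZ, TY, TZ
Level 3: AQ, CV, DD, NJ, QT, SH, VE
TZ first appears at level 2.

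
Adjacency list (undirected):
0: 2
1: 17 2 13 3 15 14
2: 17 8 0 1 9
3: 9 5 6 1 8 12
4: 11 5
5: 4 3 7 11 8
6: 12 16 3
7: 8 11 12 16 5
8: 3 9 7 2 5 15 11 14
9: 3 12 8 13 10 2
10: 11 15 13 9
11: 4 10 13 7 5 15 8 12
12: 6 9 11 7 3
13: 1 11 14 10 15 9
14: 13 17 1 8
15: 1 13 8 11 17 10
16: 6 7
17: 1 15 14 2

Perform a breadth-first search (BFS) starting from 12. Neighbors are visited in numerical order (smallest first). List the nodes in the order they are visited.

Visit 12; enqueue 3, 6, 7, 9, 11 → queue [3, 6, 7, 9, 11]
Visit 3; enqueue 1, 5, 8 → queue [6, 7, 9, 11, 1, 5, 8]
Visit 6; enqueue 16 → queue [7, 9, 11, 1, 5, 8, 16]
Visit 7 → queue [9, 11, 1, 5, 8, 16]
Visit 9; enqueue 2, 10, 13 → queue [11, 1, 5, 8, 16, 2, 10, 13]
Visit 11; enqueue 4, 15 → queue [1, 5, 8, 16, 2, 10, 13, 4, 15]
Visit 1; enqueue 14, 17 → queue [5, 8, 16, 2, 10, 13, 4, 15, 14, 17]
Visit 5 → queue [8, 16, 2, 10, 13, 4, 15, 14, 17]
Visit 8 → queue [16, 2, 10, 13, 4, 15, 14, 17]
Visit 16 → queue [2, 10, 13, 4, 15, 14, 17]
Visit 2; enqueue 0 → queue [10, 13, 4, 15, 14, 17, 0]
Visit 10 → queue [13, 4, 15, 14, 17, 0]
Visit 13 → queue [4, 15, 14, 17, 0]
Visit 4 → queue [15, 14, 17, 0]
Visit 15 → queue [14, 17, 0]
Visit 14 → queue [17, 0]
Visit 17 → queue [0]
Visit 0 → queue []

12 3 6 7 9 11 1 5 8 16 2 10 13 4 15 14 17 0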